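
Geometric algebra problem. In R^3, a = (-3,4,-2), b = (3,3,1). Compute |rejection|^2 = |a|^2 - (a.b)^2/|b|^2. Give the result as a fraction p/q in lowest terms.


|a|^2 = (-3)^2 + 4^2 + (-2)^2 = 29
|b|^2 = 3^2 + 3^2 + 1^2 = 19
a . b = (-3)*3 + 4*3 + (-2)*1 = 1
(a.b)^2 = 1^2 = 1
|rej|^2 = 29 - 1/19
= (551 - 1)/19
= 550/19
In lowest terms: 550/19


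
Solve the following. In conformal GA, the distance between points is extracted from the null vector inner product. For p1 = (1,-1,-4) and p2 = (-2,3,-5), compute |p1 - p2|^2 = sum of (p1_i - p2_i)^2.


p1 - p2 = (3, -4, 1)
|p1 - p2|^2 = 3^2 + (-4)^2 + 1^2
= 9 + 16 + 1
= 26


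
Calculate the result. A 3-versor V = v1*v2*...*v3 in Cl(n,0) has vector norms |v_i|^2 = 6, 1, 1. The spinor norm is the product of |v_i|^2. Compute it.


Spinor norm N(V) = |v1|^2 * |v2|^2 * ... * |v3|^2
= 6 * 1 * 1
Running product: 6, 6, 6
N(V) = 6


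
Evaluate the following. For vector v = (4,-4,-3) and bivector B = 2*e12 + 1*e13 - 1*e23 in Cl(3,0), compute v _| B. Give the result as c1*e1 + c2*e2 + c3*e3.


Left contraction v _| B = <vB>_1 (grade-1 part of the geometric product vB).
Using e1_|e12 = e2, e2_|e12 = -e1, e1_|e13 = e3, e3_|e13 = -e1, e2_|e23 = e3, e3_|e23 = -e2:
e1 coeff: -v2*b12 - v3*b13 = -(-4)*(2) - (-3)*(1) = 11
e2 coeff: v1*b12 - v3*b23 = (4)*(2) - (-3)*(-1) = 5
e3 coeff: v1*b13 + v2*b23 = (4)*(1) + (-4)*(-1) = 8
v _| B = 11*e1 + 5*e2 + 8*e3


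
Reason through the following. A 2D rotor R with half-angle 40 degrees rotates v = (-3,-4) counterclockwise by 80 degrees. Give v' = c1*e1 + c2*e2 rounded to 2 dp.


Rotor R = cos(40deg) - sin(40deg)*e12
Rotation angle theta = 2 * 40 = 80 degrees
v' = R*v*~R rotates v by theta.
cos(80deg) = 0.1736, sin(80deg) = 0.9848
v'_1 = -3*cos(80deg) - (-4)*sin(80deg)
= -3*0.1736 - (-4)*0.9848
= 3.42
v'_2 = -3*sin(80deg) + (-4)*cos(80deg)
= -3*0.9848 + (-4)*0.1736
= -3.65
v' = 3.42*e1 - 3.65*e2


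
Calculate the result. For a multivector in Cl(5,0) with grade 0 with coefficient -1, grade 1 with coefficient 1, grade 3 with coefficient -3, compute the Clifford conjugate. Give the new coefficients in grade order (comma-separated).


Clifford conjugate sign for grade k: (-1)^(k(k+1)/2)
Grade 0: (-1)^(0*1/2) = (-1)^0 = 1, coeff -1 -> -1
Grade 1: (-1)^(1*2/2) = (-1)^1 = -1, coeff 1 -> -1
Grade 3: (-1)^(3*4/2) = (-1)^6 = 1, coeff -3 -> -3
Conjugated coefficients: -1, -1, -3


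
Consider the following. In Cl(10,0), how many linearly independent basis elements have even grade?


Even subalgebra dimension = 2^(n-1)
n = 10 + 0 = 10
2^(10 - 1) = 2^9 = 512
Verification: sum of C(10,k) for even k = 1 + 45 + 210 + 210 + 45 + 1 = 512
Result = 512


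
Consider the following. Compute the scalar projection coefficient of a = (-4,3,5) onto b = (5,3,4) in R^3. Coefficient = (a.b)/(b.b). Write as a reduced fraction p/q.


Projection coefficient = (a . b) / (b . b)
a . b = (-4)*5 + 3*3 + 5*4
= -20 + 9 + 20 = 9
b . b = 5^2 + 3^2 + 4^2
= 25 + 9 + 16 = 50
Coefficient = 9/50
In lowest terms: 9/50


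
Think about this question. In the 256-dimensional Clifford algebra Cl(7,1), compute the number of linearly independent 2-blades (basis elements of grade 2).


Number of grade-k basis blades in Cl(p,q) with n = p + q is C(n, k).
n = 7 + 1 = 8
C(8, 2) = 8! / (2! * 6!)
= 40320 / (2 * 720)
= 28


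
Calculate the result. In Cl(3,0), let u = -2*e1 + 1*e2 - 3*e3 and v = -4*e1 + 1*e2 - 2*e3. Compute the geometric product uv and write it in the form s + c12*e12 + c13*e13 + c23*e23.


In Cl(3,0): e_i^2 = 1, e_ie_j = -e_je_i for i != j.
Scalar part = u . v = (-2)*(-4) + 1*1 + (-3)*(-2)
= 8 + 1 + 6 = 15
e12 coeff = (-2)*1 - 1*(-4) = -2 - (-4) = 2
e13 coeff = (-2)*(-2) - (-3)*(-4) = 4 - 12 = -8
e23 coeff = 1*(-2) - (-3)*1 = -2 - (-3) = 1
uv = 15 + 2*e12 - 8*e13 + 1*e23


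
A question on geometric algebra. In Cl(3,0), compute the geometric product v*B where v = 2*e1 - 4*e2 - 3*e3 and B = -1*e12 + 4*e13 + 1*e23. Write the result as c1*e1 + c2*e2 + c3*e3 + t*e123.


vB has grade-1 (vector) and grade-3 (trivector) parts: vB = (v _| B) + (v ^ B).
Vector part <vB>_1:
  e1: -v2*b12 - v3*b13 = -(-4)*(-1) - (-3)*(4) = 8
  e2: v1*b12 - v3*b23 = (2)*(-1) - (-3)*(1) = 1
  e3: v1*b13 + v2*b23 = (2)*(4) + (-4)*(1) = 4
Trivector part <vB>_3:
  e123: v1*b23 - v2*b13 + v3*b12 = (2)*(1) - (-4)*(4) + (-3)*(-1) = 21
vB = 8*e1 + 1*e2 + 4*e3 + 21*e123


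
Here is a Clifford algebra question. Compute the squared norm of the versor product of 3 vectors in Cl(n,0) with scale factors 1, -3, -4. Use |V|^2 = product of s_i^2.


Each vector v_i has |v_i|^2 = s_i^2
Squared scales: 1^2 = 1, (-3)^2 = 9, (-4)^2 = 16
|V|^2 = 1 * 9 * 16
= 144


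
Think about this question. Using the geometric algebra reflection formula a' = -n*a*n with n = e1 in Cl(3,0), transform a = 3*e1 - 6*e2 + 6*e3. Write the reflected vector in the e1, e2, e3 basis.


Reflection formula: a' = -n*a*n, with n = e1 (unit vector, n^2 = 1).
For reflection through hyperplane perp to e1:
The component along e1 flips sign, others stay.
a = (3, -6, 6)
a' = (-3, -6, 6)
a' = -3*e1 - 6*e2 + 6*e3


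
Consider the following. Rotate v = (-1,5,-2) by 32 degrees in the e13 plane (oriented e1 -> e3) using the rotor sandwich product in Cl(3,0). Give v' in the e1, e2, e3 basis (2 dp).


Rotor R = cos(16deg) - sin(16deg)*e13
Rotation angle theta = 2 * 16 = 32 degrees in the e13 plane (e1 -> e3).
The component perpendicular to the plane (e2) is invariant: v'_2 = v2 = 5.00
cos(32deg) = 0.8480, sin(32deg) = 0.5299
v'_1 = v1*cos(theta) - v3*sin(theta) = -1*0.8480 - (-2)*0.5299 = 0.21
v'_3 = v1*sin(theta) + v3*cos(theta) = -1*0.5299 + (-2)*0.8480 = -2.23
v' = 0.21*e1 + 5.00*e2 - 2.23*e3


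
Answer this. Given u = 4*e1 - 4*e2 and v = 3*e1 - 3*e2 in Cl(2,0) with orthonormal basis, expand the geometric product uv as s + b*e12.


Expand: (4*e1 - 4*e2)(3*e1 - 3*e2)
= 4*3*e1e1 + 4*(-3)*e1e2 + (-4)*3*e2e1 + (-4)*(-3)*e2e2
Using e1^2 = e2^2 = 1, e2e1 = -e1e2:
Scalar part s = 4*3 + (-4)*(-3) = 12 + 12 = 24
Bivector part b = 4*(-3) - (-4)*3 = -12 - (-12) = 0
uv = 24 + 0*e12


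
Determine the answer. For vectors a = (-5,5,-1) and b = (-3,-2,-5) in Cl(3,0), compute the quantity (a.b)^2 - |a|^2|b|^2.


a . b = (-5)*(-3) + 5*(-2) + (-1)*(-5)
= 15 + (-10) + 5 = 10
|a|^2 = (-5)^2 + 5^2 + (-1)^2 = 51
|b|^2 = (-3)^2 + (-2)^2 + (-5)^2 = 38
(a.b)^2 = 10^2 = 100
|a|^2 * |b|^2 = 51 * 38 = 1938
Result = 100 - 1938 = -1838


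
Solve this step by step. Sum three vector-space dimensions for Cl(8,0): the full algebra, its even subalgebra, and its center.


n = 8 + 0 = 8
Total dim = 2^8 = 256
Even subalgebra dim = 2^7 = 128
n is even, so center dim = 1
Sum = 256 + 128 + 1 = 385


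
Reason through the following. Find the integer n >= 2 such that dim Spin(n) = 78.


dim Spin(n) = dim so(n) = n(n-1)/2.
Solve n(n-1)/2 = 78, i.e. n^2 - n - 156 = 0.
Discriminant = 1 + 8*78 = 625
n = (1 + sqrt(625))/2 = (1 + 25)/2 = 13


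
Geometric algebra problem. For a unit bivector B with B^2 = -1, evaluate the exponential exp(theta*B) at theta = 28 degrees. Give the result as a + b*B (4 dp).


For a unit bivector B with B^2 = -1, the exponential series gives
e^(theta*B) = cos(theta) + sin(theta)*B (the GA analogue of Euler's formula).
theta = 28 degrees = 0.488692 rad
cos(28 deg) = 0.8829
sin(28 deg) = 0.4695
exp(theta*B) = 0.8829 + 0.4695*B


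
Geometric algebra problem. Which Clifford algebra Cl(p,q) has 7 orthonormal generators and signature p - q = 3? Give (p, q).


We need p + q = 7 and p - q = 3.
Adding: 2p = 7 + 3 = 10, so p = 5.
Then q = 7 - 5 = 2.
(p, q) = (5, 2)


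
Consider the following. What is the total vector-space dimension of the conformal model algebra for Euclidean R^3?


The conformal model of R^3 uses Cl(4,1): the 3 Euclidean generators plus two extra orthogonal generators e+ (e+^2 = +1) and e- (e-^2 = -1), from which the null vectors e0, einf are built.
Number of generators m = 3 + 2 = 5.
dim Cl(p,q) = 2^m = 2^5 = 32


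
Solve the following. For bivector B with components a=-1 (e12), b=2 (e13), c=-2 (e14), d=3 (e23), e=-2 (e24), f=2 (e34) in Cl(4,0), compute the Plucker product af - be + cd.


Plucker relation: af - be + cd
a*f = (-1)*2 = -2
b*e = 2*(-2) = -4
c*d = (-2)*3 = -6
af - be + cd = -2 - (-4) + (-6)
= -4


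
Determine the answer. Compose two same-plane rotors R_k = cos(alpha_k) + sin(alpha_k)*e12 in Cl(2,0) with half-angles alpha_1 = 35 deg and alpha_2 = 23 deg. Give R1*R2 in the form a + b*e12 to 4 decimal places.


Same-plane rotors commute and their half-angles add:
R1*R2 = cos(a1 + a2) + sin(a1 + a2)*e12.
a1 + a2 = 35 + 23 = 58 deg
cos(58 deg) = 0.5299
sin(58 deg) = 0.8480
R1*R2 = 0.5299 + 0.8480*e12


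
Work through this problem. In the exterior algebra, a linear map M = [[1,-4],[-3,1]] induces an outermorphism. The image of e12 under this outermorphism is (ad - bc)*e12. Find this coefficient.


The outermorphism of a linear map f sends e1^e2 to f(e1)^f(e2).
f(e1) = 1*e1 - 3*e2
f(e2) = -4*e1 + 1*e2
f(e1) ^ f(e2) = (1*e1 - 3*e2) ^ (-4*e1 + 1*e2)
= 1*1*e12 + (-3)*(-4)*e21
= (1 - 12)*e12
= -11*e12
Coefficient = -11


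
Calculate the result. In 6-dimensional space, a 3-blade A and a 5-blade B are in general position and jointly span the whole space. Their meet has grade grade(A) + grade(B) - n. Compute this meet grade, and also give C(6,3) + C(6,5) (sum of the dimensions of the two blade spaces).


Meet grade = grade(A) + grade(B) - n
= 3 + 5 - 6 = 2
C(6,3) = 20
C(6,5) = 6
dim_A + dim_B = 20 + 6 = 26


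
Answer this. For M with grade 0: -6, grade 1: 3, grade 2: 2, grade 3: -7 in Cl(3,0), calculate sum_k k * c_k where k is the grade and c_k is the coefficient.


Grade-weighted sum = sum of grade_k * coefficient_k
0*(-6) = 0
1*3 = 3
2*2 = 4
3*(-7) = -21
Total = 0 + 3 + 4 + (-21) = -14


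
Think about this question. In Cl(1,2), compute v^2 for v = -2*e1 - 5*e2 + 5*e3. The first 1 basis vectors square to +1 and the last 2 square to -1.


v^2 = sum of c_i^2 * e_i^2
Positive signature terms (e_i^2 = +1): (-2)^2 = 4
Negative signature terms (e_j^2 = -1): (-5)^2 + 5^2 = 50
v^2 = 4 - 50 = -46


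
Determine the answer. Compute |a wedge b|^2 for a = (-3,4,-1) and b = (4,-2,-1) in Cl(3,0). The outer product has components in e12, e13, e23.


a wedge b = (a1*b2 - a2*b1)*e12 + (a1*b3 - a3*b1)*e13 + (a2*b3 - a3*b2)*e23
e12 coeff: (-3)*(-2) - 4*4 = 6 - 16 = -10
e13 coeff: (-3)*(-1) - (-1)*4 = 3 - (-4) = 7
e23 coeff: 4*(-1) - (-1)*(-2) = -4 - 2 = -6
|a wedge b|^2 = (-10)^2 + 7^2 + (-6)^2
= 100 + 49 + 36
= 185


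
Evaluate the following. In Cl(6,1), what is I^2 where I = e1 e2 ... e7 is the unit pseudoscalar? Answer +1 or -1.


The pseudoscalar I = e1...e_n (product of all n generators) of Cl(p,q) satisfies I^2 = (-1)^(q + n(n-1)/2).
p = 6, q = 1, n = p + q = 7
n(n-1)/2 = 7 * 6 / 2 = 21
Exponent = q + n(n-1)/2 = 1 + 21 = 22
I^2 = (-1)^22 = +1


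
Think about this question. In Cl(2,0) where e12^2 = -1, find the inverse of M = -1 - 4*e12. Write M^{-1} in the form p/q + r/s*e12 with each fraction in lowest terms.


M = -1 - 4*e12, where e12^2 = -1.
Since M commutes with its reverse ~M = a - b*e12, M * ~M = a^2 - b^2*e12^2 = a^2 + b^2.
So M^{-1} = ~M / (a^2 + b^2) = (a - b*e12)/(a^2 + b^2).
a^2 + b^2 = 1 + 16 = 17
Scalar part = -1/17 = -1/17
Bivector coeff = 4/17 = 4/17
M^{-1} = -1/17 + 4/17*e12


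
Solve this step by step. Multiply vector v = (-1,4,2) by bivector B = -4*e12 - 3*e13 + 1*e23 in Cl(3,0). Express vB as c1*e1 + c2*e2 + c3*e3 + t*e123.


vB has grade-1 (vector) and grade-3 (trivector) parts: vB = (v _| B) + (v ^ B).
Vector part <vB>_1:
  e1: -v2*b12 - v3*b13 = -(4)*(-4) - (2)*(-3) = 22
  e2: v1*b12 - v3*b23 = (-1)*(-4) - (2)*(1) = 2
  e3: v1*b13 + v2*b23 = (-1)*(-3) + (4)*(1) = 7
Trivector part <vB>_3:
  e123: v1*b23 - v2*b13 + v3*b12 = (-1)*(1) - (4)*(-3) + (2)*(-4) = 3
vB = 22*e1 + 2*e2 + 7*e3 + 3*e123


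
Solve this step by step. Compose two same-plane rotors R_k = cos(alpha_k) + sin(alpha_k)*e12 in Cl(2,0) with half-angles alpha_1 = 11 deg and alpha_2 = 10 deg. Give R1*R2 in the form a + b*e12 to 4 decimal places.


Same-plane rotors commute and their half-angles add:
R1*R2 = cos(a1 + a2) + sin(a1 + a2)*e12.
a1 + a2 = 11 + 10 = 21 deg
cos(21 deg) = 0.9336
sin(21 deg) = 0.3584
R1*R2 = 0.9336 + 0.3584*e12


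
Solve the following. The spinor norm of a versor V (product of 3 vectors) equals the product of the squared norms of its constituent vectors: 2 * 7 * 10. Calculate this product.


Spinor norm N(V) = |v1|^2 * |v2|^2 * ... * |v3|^2
= 2 * 7 * 10
Running product: 2, 14, 140
N(V) = 140


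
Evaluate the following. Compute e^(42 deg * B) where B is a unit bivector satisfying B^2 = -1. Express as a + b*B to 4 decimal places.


For a unit bivector B with B^2 = -1, the exponential series gives
e^(theta*B) = cos(theta) + sin(theta)*B (the GA analogue of Euler's formula).
theta = 42 degrees = 0.733038 rad
cos(42 deg) = 0.7431
sin(42 deg) = 0.6691
exp(theta*B) = 0.7431 + 0.6691*B


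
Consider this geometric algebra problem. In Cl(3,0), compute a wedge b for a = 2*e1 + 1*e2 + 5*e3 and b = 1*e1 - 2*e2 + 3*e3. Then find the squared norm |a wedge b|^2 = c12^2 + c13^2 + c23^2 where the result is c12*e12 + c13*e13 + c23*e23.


a wedge b = (a1*b2 - a2*b1)*e12 + (a1*b3 - a3*b1)*e13 + (a2*b3 - a3*b2)*e23
e12 coeff: 2*(-2) - 1*1 = -4 - 1 = -5
e13 coeff: 2*3 - 5*1 = 6 - 5 = 1
e23 coeff: 1*3 - 5*(-2) = 3 - (-10) = 13
|a wedge b|^2 = (-5)^2 + 1^2 + 13^2
= 25 + 1 + 169
= 195


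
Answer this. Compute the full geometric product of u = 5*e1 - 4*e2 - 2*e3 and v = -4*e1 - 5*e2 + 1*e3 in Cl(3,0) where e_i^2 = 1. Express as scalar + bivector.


In Cl(3,0): e_i^2 = 1, e_ie_j = -e_je_i for i != j.
Scalar part = u . v = 5*(-4) + (-4)*(-5) + (-2)*1
= -20 + 20 + (-2) = -2
e12 coeff = 5*(-5) - (-4)*(-4) = -25 - 16 = -41
e13 coeff = 5*1 - (-2)*(-4) = 5 - 8 = -3
e23 coeff = (-4)*1 - (-2)*(-5) = -4 - 10 = -14
uv = -2 - 41*e12 - 3*e13 - 14*e23


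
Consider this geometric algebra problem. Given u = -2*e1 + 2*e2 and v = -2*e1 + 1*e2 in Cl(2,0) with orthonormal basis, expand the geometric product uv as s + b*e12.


Expand: (-2*e1 + 2*e2)(-2*e1 + 1*e2)
= (-2)*(-2)*e1e1 + (-2)*1*e1e2 + 2*(-2)*e2e1 + 2*1*e2e2
Using e1^2 = e2^2 = 1, e2e1 = -e1e2:
Scalar part s = (-2)*(-2) + 2*1 = 4 + 2 = 6
Bivector part b = (-2)*1 - 2*(-2) = -2 - (-4) = 2
uv = 6 + 2*e12


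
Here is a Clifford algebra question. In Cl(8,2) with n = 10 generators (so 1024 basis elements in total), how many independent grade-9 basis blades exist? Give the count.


Number of grade-k basis blades in Cl(p,q) with n = p + q is C(n, k).
n = 8 + 2 = 10
C(10, 9) = 10! / (9! * 1!)
= 3628800 / (362880 * 1)
= 10


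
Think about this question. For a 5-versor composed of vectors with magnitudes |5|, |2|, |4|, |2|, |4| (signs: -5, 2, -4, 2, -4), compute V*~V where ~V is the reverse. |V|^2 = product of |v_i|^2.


Each vector v_i has |v_i|^2 = s_i^2
Squared scales: (-5)^2 = 25, 2^2 = 4, (-4)^2 = 16, 2^2 = 4, (-4)^2 = 16
|V|^2 = 25 * 4 * 16 * 4 * 16
= 102400


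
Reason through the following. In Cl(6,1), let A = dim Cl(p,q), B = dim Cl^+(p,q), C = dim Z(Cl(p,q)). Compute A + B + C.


n = 6 + 1 = 7
Total dim = 2^7 = 128
Even subalgebra dim = 2^6 = 64
n is odd, so center dim = 2
Sum = 128 + 64 + 2 = 194


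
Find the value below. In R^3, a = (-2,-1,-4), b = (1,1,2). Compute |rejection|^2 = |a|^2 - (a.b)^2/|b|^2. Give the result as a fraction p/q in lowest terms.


|a|^2 = (-2)^2 + (-1)^2 + (-4)^2 = 21
|b|^2 = 1^2 + 1^2 + 2^2 = 6
a . b = (-2)*1 + (-1)*1 + (-4)*2 = -11
(a.b)^2 = (-11)^2 = 121
|rej|^2 = 21 - 121/6
= (126 - 121)/6
= 5/6
In lowest terms: 5/6


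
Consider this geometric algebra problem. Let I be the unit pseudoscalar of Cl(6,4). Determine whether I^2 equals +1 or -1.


The pseudoscalar I = e1...e_n (product of all n generators) of Cl(p,q) satisfies I^2 = (-1)^(q + n(n-1)/2).
p = 6, q = 4, n = p + q = 10
n(n-1)/2 = 10 * 9 / 2 = 45
Exponent = q + n(n-1)/2 = 4 + 45 = 49
I^2 = (-1)^49 = -1


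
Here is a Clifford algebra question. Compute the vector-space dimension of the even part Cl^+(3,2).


Even subalgebra dimension = 2^(n-1)
n = 3 + 2 = 5
2^(5 - 1) = 2^4 = 16
Verification: sum of C(5,k) for even k = 1 + 10 + 5 = 16
Result = 16


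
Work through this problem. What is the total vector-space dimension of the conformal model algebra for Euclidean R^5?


The conformal model of R^5 uses Cl(6,1): the 5 Euclidean generators plus two extra orthogonal generators e+ (e+^2 = +1) and e- (e-^2 = -1), from which the null vectors e0, einf are built.
Number of generators m = 5 + 2 = 7.
dim Cl(p,q) = 2^m = 2^7 = 128


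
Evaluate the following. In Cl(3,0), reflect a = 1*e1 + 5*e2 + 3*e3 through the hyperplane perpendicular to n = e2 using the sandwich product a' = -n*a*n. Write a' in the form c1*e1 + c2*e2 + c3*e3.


Reflection formula: a' = -n*a*n, with n = e2 (unit vector, n^2 = 1).
For reflection through hyperplane perp to e2:
The component along e2 flips sign, others stay.
a = (1, 5, 3)
a' = (1, -5, 3)
a' = 1*e1 - 5*e2 + 3*e3


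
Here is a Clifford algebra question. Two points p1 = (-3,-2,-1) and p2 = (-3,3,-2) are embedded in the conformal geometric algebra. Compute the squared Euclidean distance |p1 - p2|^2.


p1 - p2 = (0, -5, 1)
|p1 - p2|^2 = 0^2 + (-5)^2 + 1^2
= 0 + 25 + 1
= 26


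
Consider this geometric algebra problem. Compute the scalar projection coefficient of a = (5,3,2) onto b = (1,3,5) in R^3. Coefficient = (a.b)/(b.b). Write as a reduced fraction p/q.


Projection coefficient = (a . b) / (b . b)
a . b = 5*1 + 3*3 + 2*5
= 5 + 9 + 10 = 24
b . b = 1^2 + 3^2 + 5^2
= 1 + 9 + 25 = 35
Coefficient = 24/35
In lowest terms: 24/35


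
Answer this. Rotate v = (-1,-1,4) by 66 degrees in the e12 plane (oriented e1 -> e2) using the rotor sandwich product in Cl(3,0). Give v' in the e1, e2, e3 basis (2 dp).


Rotor R = cos(33deg) - sin(33deg)*e12
Rotation angle theta = 2 * 33 = 66 degrees in the e12 plane (e1 -> e2).
The component perpendicular to the plane (e3) is invariant: v'_3 = v3 = 4.00
cos(66deg) = 0.4067, sin(66deg) = 0.9135
v'_1 = v1*cos(theta) - v2*sin(theta) = -1*0.4067 - (-1)*0.9135 = 0.51
v'_2 = v1*sin(theta) + v2*cos(theta) = -1*0.9135 + (-1)*0.4067 = -1.32
v' = 0.51*e1 - 1.32*e2 + 4.00*e3


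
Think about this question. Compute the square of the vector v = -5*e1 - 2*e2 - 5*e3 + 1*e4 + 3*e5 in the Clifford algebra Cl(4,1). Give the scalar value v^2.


v^2 = sum of c_i^2 * e_i^2
Positive signature terms (e_i^2 = +1): (-5)^2 + (-2)^2 + (-5)^2 + 1^2 = 55
Negative signature terms (e_j^2 = -1): 3^2 = 9
v^2 = 55 - 9 = 46


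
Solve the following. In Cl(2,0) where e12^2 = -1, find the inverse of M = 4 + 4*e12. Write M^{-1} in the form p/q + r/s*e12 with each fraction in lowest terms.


M = 4 + 4*e12, where e12^2 = -1.
Since M commutes with its reverse ~M = a - b*e12, M * ~M = a^2 - b^2*e12^2 = a^2 + b^2.
So M^{-1} = ~M / (a^2 + b^2) = (a - b*e12)/(a^2 + b^2).
a^2 + b^2 = 16 + 16 = 32
Scalar part = 4/32 = 1/8
Bivector coeff = -4/32 = -1/8
M^{-1} = 1/8 - 1/8*e12


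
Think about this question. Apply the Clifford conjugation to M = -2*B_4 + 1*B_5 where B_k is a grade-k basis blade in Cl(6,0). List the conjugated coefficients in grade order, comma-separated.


Clifford conjugate sign for grade k: (-1)^(k(k+1)/2)
Grade 4: (-1)^(4*5/2) = (-1)^10 = 1, coeff -2 -> -2
Grade 5: (-1)^(5*6/2) = (-1)^15 = -1, coeff 1 -> -1
Conjugated coefficients: -2, -1


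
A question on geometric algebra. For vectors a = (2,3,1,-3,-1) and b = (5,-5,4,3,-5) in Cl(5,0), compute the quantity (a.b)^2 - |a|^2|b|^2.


a . b = 2*5 + 3*(-5) + 1*4 + (-3)*3 + (-1)*(-5)
= 10 + (-15) + 4 + (-9) + 5 = -5
|a|^2 = 2^2 + 3^2 + 1^2 + (-3)^2 + (-1)^2 = 24
|b|^2 = 5^2 + (-5)^2 + 4^2 + 3^2 + (-5)^2 = 100
(a.b)^2 = (-5)^2 = 25
|a|^2 * |b|^2 = 24 * 100 = 2400
Result = 25 - 2400 = -2375


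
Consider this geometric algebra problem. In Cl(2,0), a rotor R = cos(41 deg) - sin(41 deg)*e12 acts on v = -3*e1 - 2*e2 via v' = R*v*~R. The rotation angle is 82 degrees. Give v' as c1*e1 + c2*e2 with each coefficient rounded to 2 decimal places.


Rotor R = cos(41deg) - sin(41deg)*e12
Rotation angle theta = 2 * 41 = 82 degrees
v' = R*v*~R rotates v by theta.
cos(82deg) = 0.1392, sin(82deg) = 0.9903
v'_1 = -3*cos(82deg) - (-2)*sin(82deg)
= -3*0.1392 - (-2)*0.9903
= 1.56
v'_2 = -3*sin(82deg) + (-2)*cos(82deg)
= -3*0.9903 + (-2)*0.1392
= -3.25
v' = 1.56*e1 - 3.25*e2


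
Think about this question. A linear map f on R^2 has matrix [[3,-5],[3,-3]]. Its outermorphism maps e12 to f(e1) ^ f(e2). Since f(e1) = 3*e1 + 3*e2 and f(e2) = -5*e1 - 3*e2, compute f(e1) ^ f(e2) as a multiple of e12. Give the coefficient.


The outermorphism of a linear map f sends e1^e2 to f(e1)^f(e2).
f(e1) = 3*e1 + 3*e2
f(e2) = -5*e1 - 3*e2
f(e1) ^ f(e2) = (3*e1 + 3*e2) ^ (-5*e1 - 3*e2)
= 3*(-3)*e12 + 3*(-5)*e21
= (-9 - (-15))*e12
= 6*e12
Coefficient = 6


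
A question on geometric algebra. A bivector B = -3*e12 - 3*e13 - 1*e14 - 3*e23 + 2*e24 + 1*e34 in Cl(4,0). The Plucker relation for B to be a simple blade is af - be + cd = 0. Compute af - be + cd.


Plucker relation: af - be + cd
a*f = (-3)*1 = -3
b*e = (-3)*2 = -6
c*d = (-1)*(-3) = 3
af - be + cd = -3 - (-6) + 3
= 6


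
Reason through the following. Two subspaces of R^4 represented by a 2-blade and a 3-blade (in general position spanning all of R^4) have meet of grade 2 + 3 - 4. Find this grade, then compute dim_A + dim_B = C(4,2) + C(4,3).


Meet grade = grade(A) + grade(B) - n
= 2 + 3 - 4 = 1
C(4,2) = 6
C(4,3) = 4
dim_A + dim_B = 6 + 4 = 10


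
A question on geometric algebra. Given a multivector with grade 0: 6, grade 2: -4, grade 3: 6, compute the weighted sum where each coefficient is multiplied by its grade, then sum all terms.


Grade-weighted sum = sum of grade_k * coefficient_k
0*6 = 0
2*(-4) = -8
3*6 = 18
Total = 0 + (-8) + 18 = 10


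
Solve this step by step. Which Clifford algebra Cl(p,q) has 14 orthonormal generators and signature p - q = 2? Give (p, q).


We need p + q = 14 and p - q = 2.
Adding: 2p = 14 + 2 = 16, so p = 8.
Then q = 14 - 8 = 6.
(p, q) = (8, 6)


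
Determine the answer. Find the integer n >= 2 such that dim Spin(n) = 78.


dim Spin(n) = dim so(n) = n(n-1)/2.
Solve n(n-1)/2 = 78, i.e. n^2 - n - 156 = 0.
Discriminant = 1 + 8*78 = 625
n = (1 + sqrt(625))/2 = (1 + 25)/2 = 13


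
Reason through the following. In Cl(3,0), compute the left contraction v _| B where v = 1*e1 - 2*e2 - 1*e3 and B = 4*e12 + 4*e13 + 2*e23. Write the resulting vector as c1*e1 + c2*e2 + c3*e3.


Left contraction v _| B = <vB>_1 (grade-1 part of the geometric product vB).
Using e1_|e12 = e2, e2_|e12 = -e1, e1_|e13 = e3, e3_|e13 = -e1, e2_|e23 = e3, e3_|e23 = -e2:
e1 coeff: -v2*b12 - v3*b13 = -(-2)*(4) - (-1)*(4) = 12
e2 coeff: v1*b12 - v3*b23 = (1)*(4) - (-1)*(2) = 6
e3 coeff: v1*b13 + v2*b23 = (1)*(4) + (-2)*(2) = 0
v _| B = 12*e1 + 6*e2 + 0*e3


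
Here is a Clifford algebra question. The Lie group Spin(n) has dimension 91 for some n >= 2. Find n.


dim Spin(n) = dim so(n) = n(n-1)/2.
Solve n(n-1)/2 = 91, i.e. n^2 - n - 182 = 0.
Discriminant = 1 + 8*91 = 729
n = (1 + sqrt(729))/2 = (1 + 27)/2 = 14


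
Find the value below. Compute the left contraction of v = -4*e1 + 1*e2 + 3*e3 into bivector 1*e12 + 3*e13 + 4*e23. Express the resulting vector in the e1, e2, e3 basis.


Left contraction v _| B = <vB>_1 (grade-1 part of the geometric product vB).
Using e1_|e12 = e2, e2_|e12 = -e1, e1_|e13 = e3, e3_|e13 = -e1, e2_|e23 = e3, e3_|e23 = -e2:
e1 coeff: -v2*b12 - v3*b13 = -(1)*(1) - (3)*(3) = -10
e2 coeff: v1*b12 - v3*b23 = (-4)*(1) - (3)*(4) = -16
e3 coeff: v1*b13 + v2*b23 = (-4)*(3) + (1)*(4) = -8
v _| B = -10*e1 - 16*e2 - 8*e3


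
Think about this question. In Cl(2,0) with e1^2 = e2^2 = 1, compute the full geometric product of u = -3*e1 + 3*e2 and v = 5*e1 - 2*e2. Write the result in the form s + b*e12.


Expand: (-3*e1 + 3*e2)(5*e1 - 2*e2)
= (-3)*5*e1e1 + (-3)*(-2)*e1e2 + 3*5*e2e1 + 3*(-2)*e2e2
Using e1^2 = e2^2 = 1, e2e1 = -e1e2:
Scalar part s = (-3)*5 + 3*(-2) = -15 + (-6) = -21
Bivector part b = (-3)*(-2) - 3*5 = 6 - 15 = -9
uv = -21 - 9*e12


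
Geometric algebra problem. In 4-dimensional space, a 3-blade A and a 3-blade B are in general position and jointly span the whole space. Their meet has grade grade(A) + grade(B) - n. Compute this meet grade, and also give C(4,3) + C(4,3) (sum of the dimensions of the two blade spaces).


Meet grade = grade(A) + grade(B) - n
= 3 + 3 - 4 = 2
C(4,3) = 4
C(4,3) = 4
dim_A + dim_B = 4 + 4 = 8


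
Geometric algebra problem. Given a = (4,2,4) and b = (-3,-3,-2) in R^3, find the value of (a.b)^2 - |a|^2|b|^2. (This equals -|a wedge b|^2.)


a . b = 4*(-3) + 2*(-3) + 4*(-2)
= -12 + (-6) + (-8) = -26
|a|^2 = 4^2 + 2^2 + 4^2 = 36
|b|^2 = (-3)^2 + (-3)^2 + (-2)^2 = 22
(a.b)^2 = (-26)^2 = 676
|a|^2 * |b|^2 = 36 * 22 = 792
Result = 676 - 792 = -116


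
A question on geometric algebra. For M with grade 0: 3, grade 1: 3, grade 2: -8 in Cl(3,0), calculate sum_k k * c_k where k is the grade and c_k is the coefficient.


Grade-weighted sum = sum of grade_k * coefficient_k
0*3 = 0
1*3 = 3
2*(-8) = -16
Total = 0 + 3 + (-16) = -13


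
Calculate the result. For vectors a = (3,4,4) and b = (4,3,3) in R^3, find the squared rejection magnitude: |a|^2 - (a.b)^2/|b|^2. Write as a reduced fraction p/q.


|a|^2 = 3^2 + 4^2 + 4^2 = 41
|b|^2 = 4^2 + 3^2 + 3^2 = 34
a . b = 3*4 + 4*3 + 4*3 = 36
(a.b)^2 = 36^2 = 1296
|rej|^2 = 41 - 1296/34
= (1394 - 1296)/34
= 98/34
In lowest terms: 49/17


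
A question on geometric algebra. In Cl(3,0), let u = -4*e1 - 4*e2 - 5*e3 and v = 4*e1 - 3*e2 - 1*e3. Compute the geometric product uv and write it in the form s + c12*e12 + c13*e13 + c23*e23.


In Cl(3,0): e_i^2 = 1, e_ie_j = -e_je_i for i != j.
Scalar part = u . v = (-4)*4 + (-4)*(-3) + (-5)*(-1)
= -16 + 12 + 5 = 1
e12 coeff = (-4)*(-3) - (-4)*4 = 12 - (-16) = 28
e13 coeff = (-4)*(-1) - (-5)*4 = 4 - (-20) = 24
e23 coeff = (-4)*(-1) - (-5)*(-3) = 4 - 15 = -11
uv = 1 + 28*e12 + 24*e13 - 11*e23


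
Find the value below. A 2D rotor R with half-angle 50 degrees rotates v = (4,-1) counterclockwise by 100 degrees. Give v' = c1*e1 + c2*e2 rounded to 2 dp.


Rotor R = cos(50deg) - sin(50deg)*e12
Rotation angle theta = 2 * 50 = 100 degrees
v' = R*v*~R rotates v by theta.
cos(100deg) = -0.1736, sin(100deg) = 0.9848
v'_1 = 4*cos(100deg) - (-1)*sin(100deg)
= 4*(-0.1736) - (-1)*0.9848
= 0.29
v'_2 = 4*sin(100deg) + (-1)*cos(100deg)
= 4*0.9848 + (-1)*(-0.1736)
= 4.11
v' = 0.29*e1 + 4.11*e2


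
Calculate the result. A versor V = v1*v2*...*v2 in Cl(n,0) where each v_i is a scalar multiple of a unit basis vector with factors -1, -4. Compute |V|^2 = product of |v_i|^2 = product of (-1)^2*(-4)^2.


Each vector v_i has |v_i|^2 = s_i^2
Squared scales: (-1)^2 = 1, (-4)^2 = 16
|V|^2 = 1 * 16
= 16


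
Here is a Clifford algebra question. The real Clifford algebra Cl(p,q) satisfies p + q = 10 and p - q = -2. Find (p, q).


We need p + q = 10 and p - q = -2.
Adding: 2p = 10 + (-2) = 8, so p = 4.
Then q = 10 - 4 = 6.
(p, q) = (4, 6)


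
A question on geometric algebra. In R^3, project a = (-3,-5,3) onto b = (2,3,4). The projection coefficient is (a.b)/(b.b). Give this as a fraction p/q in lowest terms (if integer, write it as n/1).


Projection coefficient = (a . b) / (b . b)
a . b = (-3)*2 + (-5)*3 + 3*4
= -6 + (-15) + 12 = -9
b . b = 2^2 + 3^2 + 4^2
= 4 + 9 + 16 = 29
Coefficient = -9/29
In lowest terms: -9/29


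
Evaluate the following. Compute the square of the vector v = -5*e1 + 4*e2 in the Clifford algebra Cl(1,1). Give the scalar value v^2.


v^2 = sum of c_i^2 * e_i^2
Positive signature terms (e_i^2 = +1): (-5)^2 = 25
Negative signature terms (e_j^2 = -1): 4^2 = 16
v^2 = 25 - 16 = 9


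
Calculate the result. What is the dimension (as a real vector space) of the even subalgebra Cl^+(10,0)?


Even subalgebra dimension = 2^(n-1)
n = 10 + 0 = 10
2^(10 - 1) = 2^9 = 512
Verification: sum of C(10,k) for even k = 1 + 45 + 210 + 210 + 45 + 1 = 512
Result = 512


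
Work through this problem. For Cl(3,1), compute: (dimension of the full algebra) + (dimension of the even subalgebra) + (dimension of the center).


n = 3 + 1 = 4
Total dim = 2^4 = 16
Even subalgebra dim = 2^3 = 8
n is even, so center dim = 1
Sum = 16 + 8 + 1 = 25


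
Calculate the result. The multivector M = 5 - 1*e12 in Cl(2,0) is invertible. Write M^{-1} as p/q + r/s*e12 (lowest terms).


M = 5 - 1*e12, where e12^2 = -1.
Since M commutes with its reverse ~M = a - b*e12, M * ~M = a^2 - b^2*e12^2 = a^2 + b^2.
So M^{-1} = ~M / (a^2 + b^2) = (a - b*e12)/(a^2 + b^2).
a^2 + b^2 = 25 + 1 = 26
Scalar part = 5/26 = 5/26
Bivector coeff = 1/26 = 1/26
M^{-1} = 5/26 + 1/26*e12


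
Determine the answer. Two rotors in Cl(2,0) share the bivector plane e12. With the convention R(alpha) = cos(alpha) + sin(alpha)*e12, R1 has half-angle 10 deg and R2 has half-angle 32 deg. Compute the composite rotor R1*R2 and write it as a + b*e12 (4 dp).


Same-plane rotors commute and their half-angles add:
R1*R2 = cos(a1 + a2) + sin(a1 + a2)*e12.
a1 + a2 = 10 + 32 = 42 deg
cos(42 deg) = 0.7431
sin(42 deg) = 0.6691
R1*R2 = 0.7431 + 0.6691*e12


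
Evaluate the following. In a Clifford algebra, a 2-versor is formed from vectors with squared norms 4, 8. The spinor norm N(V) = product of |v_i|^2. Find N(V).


Spinor norm N(V) = |v1|^2 * |v2|^2 * ... * |v2|^2
= 4 * 8
Running product: 4, 32
N(V) = 32


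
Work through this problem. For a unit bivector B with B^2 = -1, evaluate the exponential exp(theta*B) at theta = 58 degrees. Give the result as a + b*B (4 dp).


For a unit bivector B with B^2 = -1, the exponential series gives
e^(theta*B) = cos(theta) + sin(theta)*B (the GA analogue of Euler's formula).
theta = 58 degrees = 1.012291 rad
cos(58 deg) = 0.5299
sin(58 deg) = 0.8480
exp(theta*B) = 0.5299 + 0.8480*B


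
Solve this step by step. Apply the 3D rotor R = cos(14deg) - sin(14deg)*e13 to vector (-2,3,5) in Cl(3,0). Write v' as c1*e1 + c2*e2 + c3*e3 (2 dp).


Rotor R = cos(14deg) - sin(14deg)*e13
Rotation angle theta = 2 * 14 = 28 degrees in the e13 plane (e1 -> e3).
The component perpendicular to the plane (e2) is invariant: v'_2 = v2 = 3.00
cos(28deg) = 0.8829, sin(28deg) = 0.4695
v'_1 = v1*cos(theta) - v3*sin(theta) = -2*0.8829 - 5*0.4695 = -4.11
v'_3 = v1*sin(theta) + v3*cos(theta) = -2*0.4695 + 5*0.8829 = 3.48
v' = -4.11*e1 + 3.00*e2 + 3.48*e3


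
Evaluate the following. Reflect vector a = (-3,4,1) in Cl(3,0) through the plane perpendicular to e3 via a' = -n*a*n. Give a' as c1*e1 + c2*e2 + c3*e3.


Reflection formula: a' = -n*a*n, with n = e3 (unit vector, n^2 = 1).
For reflection through hyperplane perp to e3:
The component along e3 flips sign, others stay.
a = (-3, 4, 1)
a' = (-3, 4, -1)
a' = -3*e1 + 4*e2 - 1*e3


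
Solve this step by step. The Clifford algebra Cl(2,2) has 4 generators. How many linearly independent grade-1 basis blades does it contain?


Number of grade-k basis blades in Cl(p,q) with n = p + q is C(n, k).
n = 2 + 2 = 4
C(4, 1) = 4! / (1! * 3!)
= 24 / (1 * 6)
= 4


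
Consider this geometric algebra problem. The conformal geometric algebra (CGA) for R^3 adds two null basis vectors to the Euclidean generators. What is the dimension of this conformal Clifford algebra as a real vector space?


The conformal model of R^3 uses Cl(4,1): the 3 Euclidean generators plus two extra orthogonal generators e+ (e+^2 = +1) and e- (e-^2 = -1), from which the null vectors e0, einf are built.
Number of generators m = 3 + 2 = 5.
dim Cl(p,q) = 2^m = 2^5 = 32


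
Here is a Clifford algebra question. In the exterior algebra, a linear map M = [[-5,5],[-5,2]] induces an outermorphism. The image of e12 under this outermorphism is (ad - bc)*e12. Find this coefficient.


The outermorphism of a linear map f sends e1^e2 to f(e1)^f(e2).
f(e1) = -5*e1 - 5*e2
f(e2) = 5*e1 + 2*e2
f(e1) ^ f(e2) = (-5*e1 - 5*e2) ^ (5*e1 + 2*e2)
= (-5)*2*e12 + (-5)*5*e21
= (-10 - (-25))*e12
= 15*e12
Coefficient = 15


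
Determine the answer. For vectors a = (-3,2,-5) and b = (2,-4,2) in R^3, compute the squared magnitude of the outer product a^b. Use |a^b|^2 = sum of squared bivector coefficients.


a wedge b = (a1*b2 - a2*b1)*e12 + (a1*b3 - a3*b1)*e13 + (a2*b3 - a3*b2)*e23
e12 coeff: (-3)*(-4) - 2*2 = 12 - 4 = 8
e13 coeff: (-3)*2 - (-5)*2 = -6 - (-10) = 4
e23 coeff: 2*2 - (-5)*(-4) = 4 - 20 = -16
|a wedge b|^2 = 8^2 + 4^2 + (-16)^2
= 64 + 16 + 256
= 336


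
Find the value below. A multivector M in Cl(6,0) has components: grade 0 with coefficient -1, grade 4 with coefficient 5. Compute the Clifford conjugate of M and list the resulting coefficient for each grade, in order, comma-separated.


Clifford conjugate sign for grade k: (-1)^(k(k+1)/2)
Grade 0: (-1)^(0*1/2) = (-1)^0 = 1, coeff -1 -> -1
Grade 4: (-1)^(4*5/2) = (-1)^10 = 1, coeff 5 -> 5
Conjugated coefficients: -1, 5


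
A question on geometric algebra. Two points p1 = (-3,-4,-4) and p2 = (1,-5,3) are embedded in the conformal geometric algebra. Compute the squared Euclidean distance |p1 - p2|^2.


p1 - p2 = (-4, 1, -7)
|p1 - p2|^2 = (-4)^2 + 1^2 + (-7)^2
= 16 + 1 + 49
= 66


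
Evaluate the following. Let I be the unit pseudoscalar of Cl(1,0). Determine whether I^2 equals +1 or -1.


The pseudoscalar I = e1...e_n (product of all n generators) of Cl(p,q) satisfies I^2 = (-1)^(q + n(n-1)/2).
p = 1, q = 0, n = p + q = 1
n(n-1)/2 = 1 * 0 / 2 = 0
Exponent = q + n(n-1)/2 = 0 + 0 = 0
I^2 = (-1)^0 = +1


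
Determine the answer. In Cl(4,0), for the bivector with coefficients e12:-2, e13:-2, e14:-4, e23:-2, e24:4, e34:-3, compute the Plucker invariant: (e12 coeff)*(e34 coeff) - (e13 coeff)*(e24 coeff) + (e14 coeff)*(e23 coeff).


Plucker relation: af - be + cd
a*f = (-2)*(-3) = 6
b*e = (-2)*4 = -8
c*d = (-4)*(-2) = 8
af - be + cd = 6 - (-8) + 8
= 22


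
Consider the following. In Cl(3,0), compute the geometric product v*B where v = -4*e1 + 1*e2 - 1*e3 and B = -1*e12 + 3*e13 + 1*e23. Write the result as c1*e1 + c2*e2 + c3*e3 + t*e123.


vB has grade-1 (vector) and grade-3 (trivector) parts: vB = (v _| B) + (v ^ B).
Vector part <vB>_1:
  e1: -v2*b12 - v3*b13 = -(1)*(-1) - (-1)*(3) = 4
  e2: v1*b12 - v3*b23 = (-4)*(-1) - (-1)*(1) = 5
  e3: v1*b13 + v2*b23 = (-4)*(3) + (1)*(1) = -11
Trivector part <vB>_3:
  e123: v1*b23 - v2*b13 + v3*b12 = (-4)*(1) - (1)*(3) + (-1)*(-1) = -6
vB = 4*e1 + 5*e2 - 11*e3 - 6*e123


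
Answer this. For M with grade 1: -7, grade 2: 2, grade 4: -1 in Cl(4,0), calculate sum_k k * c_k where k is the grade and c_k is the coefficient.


Grade-weighted sum = sum of grade_k * coefficient_k
1*(-7) = -7
2*2 = 4
4*(-1) = -4
Total = -7 + 4 + (-4) = -7


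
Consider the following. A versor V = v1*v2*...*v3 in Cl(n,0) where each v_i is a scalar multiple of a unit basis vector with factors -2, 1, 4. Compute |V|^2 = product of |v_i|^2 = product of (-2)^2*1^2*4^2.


Each vector v_i has |v_i|^2 = s_i^2
Squared scales: (-2)^2 = 4, 1^2 = 1, 4^2 = 16
|V|^2 = 4 * 1 * 16
= 64


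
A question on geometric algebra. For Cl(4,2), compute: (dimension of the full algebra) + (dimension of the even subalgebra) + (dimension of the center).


n = 4 + 2 = 6
Total dim = 2^6 = 64
Even subalgebra dim = 2^5 = 32
n is even, so center dim = 1
Sum = 64 + 32 + 1 = 97


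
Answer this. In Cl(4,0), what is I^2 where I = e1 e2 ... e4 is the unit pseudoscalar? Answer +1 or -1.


The pseudoscalar I = e1...e_n (product of all n generators) of Cl(p,q) satisfies I^2 = (-1)^(q + n(n-1)/2).
p = 4, q = 0, n = p + q = 4
n(n-1)/2 = 4 * 3 / 2 = 6
Exponent = q + n(n-1)/2 = 0 + 6 = 6
I^2 = (-1)^6 = +1


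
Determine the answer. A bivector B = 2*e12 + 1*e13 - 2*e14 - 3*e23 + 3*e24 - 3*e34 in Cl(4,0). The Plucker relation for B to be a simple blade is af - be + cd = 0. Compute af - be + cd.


Plucker relation: af - be + cd
a*f = 2*(-3) = -6
b*e = 1*3 = 3
c*d = (-2)*(-3) = 6
af - be + cd = -6 - 3 + 6
= -3


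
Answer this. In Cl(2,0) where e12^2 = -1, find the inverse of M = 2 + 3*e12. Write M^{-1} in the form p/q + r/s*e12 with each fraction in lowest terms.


M = 2 + 3*e12, where e12^2 = -1.
Since M commutes with its reverse ~M = a - b*e12, M * ~M = a^2 - b^2*e12^2 = a^2 + b^2.
So M^{-1} = ~M / (a^2 + b^2) = (a - b*e12)/(a^2 + b^2).
a^2 + b^2 = 4 + 9 = 13
Scalar part = 2/13 = 2/13
Bivector coeff = -3/13 = -3/13
M^{-1} = 2/13 - 3/13*e12


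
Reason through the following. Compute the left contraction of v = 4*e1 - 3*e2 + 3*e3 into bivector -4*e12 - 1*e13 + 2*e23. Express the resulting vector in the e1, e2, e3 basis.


Left contraction v _| B = <vB>_1 (grade-1 part of the geometric product vB).
Using e1_|e12 = e2, e2_|e12 = -e1, e1_|e13 = e3, e3_|e13 = -e1, e2_|e23 = e3, e3_|e23 = -e2:
e1 coeff: -v2*b12 - v3*b13 = -(-3)*(-4) - (3)*(-1) = -9
e2 coeff: v1*b12 - v3*b23 = (4)*(-4) - (3)*(2) = -22
e3 coeff: v1*b13 + v2*b23 = (4)*(-1) + (-3)*(2) = -10
v _| B = -9*e1 - 22*e2 - 10*e3


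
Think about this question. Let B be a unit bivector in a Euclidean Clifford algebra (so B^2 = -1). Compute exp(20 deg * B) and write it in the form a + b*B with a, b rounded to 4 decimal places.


For a unit bivector B with B^2 = -1, the exponential series gives
e^(theta*B) = cos(theta) + sin(theta)*B (the GA analogue of Euler's formula).
theta = 20 degrees = 0.349066 rad
cos(20 deg) = 0.9397
sin(20 deg) = 0.3420
exp(theta*B) = 0.9397 + 0.3420*B


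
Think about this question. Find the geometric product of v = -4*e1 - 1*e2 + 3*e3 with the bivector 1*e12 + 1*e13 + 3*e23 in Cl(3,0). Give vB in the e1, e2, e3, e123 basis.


vB has grade-1 (vector) and grade-3 (trivector) parts: vB = (v _| B) + (v ^ B).
Vector part <vB>_1:
  e1: -v2*b12 - v3*b13 = -(-1)*(1) - (3)*(1) = -2
  e2: v1*b12 - v3*b23 = (-4)*(1) - (3)*(3) = -13
  e3: v1*b13 + v2*b23 = (-4)*(1) + (-1)*(3) = -7
Trivector part <vB>_3:
  e123: v1*b23 - v2*b13 + v3*b12 = (-4)*(3) - (-1)*(1) + (3)*(1) = -8
vB = -2*e1 - 13*e2 - 7*e3 - 8*e123


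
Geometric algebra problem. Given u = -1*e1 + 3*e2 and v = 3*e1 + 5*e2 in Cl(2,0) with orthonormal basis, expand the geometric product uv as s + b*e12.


Expand: (-1*e1 + 3*e2)(3*e1 + 5*e2)
= (-1)*3*e1e1 + (-1)*5*e1e2 + 3*3*e2e1 + 3*5*e2e2
Using e1^2 = e2^2 = 1, e2e1 = -e1e2:
Scalar part s = (-1)*3 + 3*5 = -3 + 15 = 12
Bivector part b = (-1)*5 - 3*3 = -5 - 9 = -14
uv = 12 - 14*e12


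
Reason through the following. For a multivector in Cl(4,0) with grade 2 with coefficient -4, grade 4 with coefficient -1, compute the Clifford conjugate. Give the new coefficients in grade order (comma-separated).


Clifford conjugate sign for grade k: (-1)^(k(k+1)/2)
Grade 2: (-1)^(2*3/2) = (-1)^3 = -1, coeff -4 -> 4
Grade 4: (-1)^(4*5/2) = (-1)^10 = 1, coeff -1 -> -1
Conjugated coefficients: 4, -1


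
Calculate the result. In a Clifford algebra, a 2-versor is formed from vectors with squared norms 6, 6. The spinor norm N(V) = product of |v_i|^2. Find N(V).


Spinor norm N(V) = |v1|^2 * |v2|^2 * ... * |v2|^2
= 6 * 6
Running product: 6, 36
N(V) = 36


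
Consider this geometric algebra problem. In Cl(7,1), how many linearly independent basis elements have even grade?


Even subalgebra dimension = 2^(n-1)
n = 7 + 1 = 8
2^(8 - 1) = 2^7 = 128
Verification: sum of C(8,k) for even k = 1 + 28 + 70 + 28 + 1 = 128
Result = 128


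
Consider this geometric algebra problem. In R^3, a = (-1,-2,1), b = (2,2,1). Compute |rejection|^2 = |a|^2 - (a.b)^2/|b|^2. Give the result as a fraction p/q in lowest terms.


|a|^2 = (-1)^2 + (-2)^2 + 1^2 = 6
|b|^2 = 2^2 + 2^2 + 1^2 = 9
a . b = (-1)*2 + (-2)*2 + 1*1 = -5
(a.b)^2 = (-5)^2 = 25
|rej|^2 = 6 - 25/9
= (54 - 25)/9
= 29/9
In lowest terms: 29/9


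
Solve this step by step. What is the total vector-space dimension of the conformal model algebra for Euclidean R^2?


The conformal model of R^2 uses Cl(3,1): the 2 Euclidean generators plus two extra orthogonal generators e+ (e+^2 = +1) and e- (e-^2 = -1), from which the null vectors e0, einf are built.
Number of generators m = 2 + 2 = 4.
dim Cl(p,q) = 2^m = 2^4 = 16
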